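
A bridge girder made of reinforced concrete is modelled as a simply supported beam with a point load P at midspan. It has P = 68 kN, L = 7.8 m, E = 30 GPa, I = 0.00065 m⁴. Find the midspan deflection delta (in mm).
Model: a simply supported beam with a point load P at midspan, so delta = (P·L^3) / (48·E·I).
Convert to SI units:
  P = 68 kN = 68000 N
  E = 30 GPa = 3 × 10¹⁰ Pa
Substitute:
  delta = (68000 × 7.8^3) / (48 × (3 × 10¹⁰) × 0.00065)
  delta = 0.03448 m
Convert: delta = 0.03448 m = 34.48 mm
Final answer: delta = 34.48 mm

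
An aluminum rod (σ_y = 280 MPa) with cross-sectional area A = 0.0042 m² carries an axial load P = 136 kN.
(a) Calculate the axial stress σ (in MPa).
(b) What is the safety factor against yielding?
(a) Axial stress σ = P/A. Convert P = 136 kN = 136000 N.
  σ = 136000 / 0.0042 = 3.238 × 10⁷ Pa = 32.38 MPa
(b) Safety factor SF = σ_y/σ = 280 / 32.38 = 8.647
Final answer: (a) σ = 32.38 MPa, (b) SF = 8.647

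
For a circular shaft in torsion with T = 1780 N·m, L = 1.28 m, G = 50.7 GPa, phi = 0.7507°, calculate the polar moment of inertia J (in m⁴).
Model: a circular shaft in torsion, so phi = (T·L) / (G·J).
Solve for J: J = (T·L) / (phi·G).
Convert to SI units:
  G = 50.7 GPa = 5.07 × 10¹⁰ Pa
  phi = 0.7507° = 0.0131 rad
Substitute:
  J = (1780 × 1.28) / (0.0131 × (5.07 × 10¹⁰))
  J = 3.43 × 10⁻⁶ m⁴
Final answer: J = 3.43 × 10⁻⁶ m⁴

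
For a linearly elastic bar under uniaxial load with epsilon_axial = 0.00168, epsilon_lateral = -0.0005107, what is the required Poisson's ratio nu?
Model: a linearly elastic bar under uniaxial load, so epsilon_lateral = -nu·epsilon_axial.
Solve for nu: nu = -epsilon_lateral / epsilon_axial.
Substitute:
  nu = -(-0.0005107) / 0.00168
  nu = 0.304
Final answer: nu = 0.304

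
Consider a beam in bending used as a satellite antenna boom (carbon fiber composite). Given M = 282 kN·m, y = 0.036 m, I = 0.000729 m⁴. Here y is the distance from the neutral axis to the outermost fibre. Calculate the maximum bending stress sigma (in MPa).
Model: a beam in bending, so sigma = (M·y) / I.
Convert to SI units:
  M = 282 kN·m = 282000 N·m
Substitute:
  sigma = (282000 × 0.036) / 0.000729
  sigma = 1.393 × 10⁷ Pa
Convert: sigma = 1.393 × 10⁷ Pa = 13.93 MPa
Final answer: sigma = 13.93 MPa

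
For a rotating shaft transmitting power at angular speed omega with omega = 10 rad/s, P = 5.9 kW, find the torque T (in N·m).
Model: a rotating shaft transmitting power at angular speed omega, so P = T·omega.
Solve for T: T = P / omega.
Convert to SI units:
  P = 5.9 kW = 5900 W
Substitute:
  T = 5900 / 10
  T = 590 N·m
Final answer: T = 590 N·m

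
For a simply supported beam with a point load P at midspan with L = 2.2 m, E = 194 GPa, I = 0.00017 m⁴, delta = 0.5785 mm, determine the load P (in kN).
Model: a simply supported beam with a point load P at midspan, so delta = (P·L^3) / (48·E·I).
Solve for P: P = (48·delta·E·I) / L^3.
Convert to SI units:
  E = 194 GPa = 1.94 × 10¹¹ Pa
  delta = 0.5785 mm = 0.0005785 m
Substitute:
  P = (48 × 0.0005785 × (1.94 × 10¹¹) × 0.00017) / 2.2^3
  P = 86010 N
Convert: P = 86010 N = 86.01 kN
Final answer: P = 86.01 kN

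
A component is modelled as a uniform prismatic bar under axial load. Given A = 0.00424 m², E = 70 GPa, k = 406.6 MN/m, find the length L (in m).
Model: a uniform prismatic bar under axial load, so k = (A·E) / L.
Solve for L: L = (A·E) / k.
Convert to SI units:
  E = 70 GPa = 7 × 10¹⁰ Pa
  k = 406.6 MN/m = 4.066 × 10⁸ N/m
Substitute:
  L = (0.00424 × (7 × 10¹⁰)) / (4.066 × 10⁸)
  L = 0.73 m
Final answer: L = 0.73 m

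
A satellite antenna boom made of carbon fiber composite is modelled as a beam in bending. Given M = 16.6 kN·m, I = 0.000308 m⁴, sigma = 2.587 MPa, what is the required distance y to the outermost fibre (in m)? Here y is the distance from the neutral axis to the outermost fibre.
Model: a beam in bending, so sigma = (M·y) / I.
Solve for y: y = (sigma·I) / M.
Convert to SI units:
  M = 16.6 kN·m = 16600 N·m
  sigma = 2.587 MPa = 2.587 × 10⁶ Pa
Substitute:
  y = ((2.587 × 10⁶) × 0.000308) / 16600
  y = 0.048 m
Final answer: y = 0.048 m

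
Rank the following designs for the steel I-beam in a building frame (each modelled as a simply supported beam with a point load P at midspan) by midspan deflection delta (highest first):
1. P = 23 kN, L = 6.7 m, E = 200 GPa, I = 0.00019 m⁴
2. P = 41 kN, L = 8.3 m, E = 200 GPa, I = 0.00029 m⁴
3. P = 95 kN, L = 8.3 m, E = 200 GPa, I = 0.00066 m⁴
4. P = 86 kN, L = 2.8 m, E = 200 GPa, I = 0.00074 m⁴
Model: a simply supported beam with a point load P at midspan, so delta = (P·L^3) / (48·E·I) (SI units).
  Case 1: delta = (23000 × 6.7^3) / (48 × (2 × 10¹¹) × 0.00019) = 0.003793 m = 3.793 mm
  Case 2: delta = (41000 × 8.3^3) / (48 × (2 × 10¹¹) × 0.00029) = 0.008421 m = 8.421 mm
  Case 3: delta = (95000 × 8.3^3) / (48 × (2 × 10¹¹) × 0.00066) = 0.008573 m = 8.573 mm
  Case 4: delta = (86000 × 2.8^3) / (48 × (2 × 10¹¹) × 0.00074) = 0.0002657 m = 0.2657 mm
Ordering: 8.573 mm (case 3) > 8.421 mm (case 2) > 3.793 mm (case 1) > 0.2657 mm (case 4)
Final answer: 3, 2, 1, 4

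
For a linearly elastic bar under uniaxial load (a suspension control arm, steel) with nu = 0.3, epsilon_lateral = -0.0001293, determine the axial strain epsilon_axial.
Model: a linearly elastic bar under uniaxial load, so epsilon_lateral = -nu·epsilon_axial.
Solve for epsilon_axial: epsilon_axial = -epsilon_lateral / nu.
Substitute:
  epsilon_axial = -(-0.0001293) / 0.3
  epsilon_axial = 0.000431
Final answer: epsilon_axial = 0.000431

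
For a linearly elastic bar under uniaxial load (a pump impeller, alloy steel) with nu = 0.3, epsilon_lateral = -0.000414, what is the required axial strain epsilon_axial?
Model: a linearly elastic bar under uniaxial load, so epsilon_lateral = -nu·epsilon_axial.
Solve for epsilon_axial: epsilon_axial = -epsilon_lateral / nu.
Substitute:
  epsilon_axial = -(-0.000414) / 0.3
  epsilon_axial = 0.00138
Final answer: epsilon_axial = 0.00138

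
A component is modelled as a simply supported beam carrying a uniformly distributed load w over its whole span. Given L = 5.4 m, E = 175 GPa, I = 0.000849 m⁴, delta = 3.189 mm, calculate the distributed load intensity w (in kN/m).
Model: a simply supported beam carrying a uniformly distributed load w over its whole span, so delta = (5·w·L^4) / (384·E·I).
Solve for w: w = (384·delta·E·I) / (5·L^4).
Convert to SI units:
  E = 175 GPa = 1.75 × 10¹¹ Pa
  delta = 3.189 mm = 0.003189 m
Substitute:
  w = (384 × 0.003189 × (1.75 × 10¹¹) × 0.000849) / (5 × 5.4^4)
  w = 42790 N/m
Convert: w = 42790 N/m = 42.79 kN/m
Final answer: w = 42.79 kN/m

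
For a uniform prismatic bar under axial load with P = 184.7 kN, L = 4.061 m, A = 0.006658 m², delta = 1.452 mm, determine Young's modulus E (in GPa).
Model: a uniform prismatic bar under axial load, so delta = (P·L) / (A·E).
Solve for E: E = (P·L) / (delta·A).
Convert to SI units:
  P = 184.7 kN = 184700 N
  delta = 1.452 mm = 0.001452 m
Substitute:
  E = (184700 × 4.061) / (0.001452 × 0.006658)
  E = 7.759 × 10¹⁰ Pa
Convert: E = 7.759 × 10¹⁰ Pa = 77.59 GPa
Final answer: E = 77.59 GPa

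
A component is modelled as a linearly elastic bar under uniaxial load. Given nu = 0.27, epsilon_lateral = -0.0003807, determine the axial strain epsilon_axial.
Model: a linearly elastic bar under uniaxial load, so epsilon_lateral = -nu·epsilon_axial.
Solve for epsilon_axial: epsilon_axial = -epsilon_lateral / nu.
Substitute:
  epsilon_axial = -(-0.0003807) / 0.27
  epsilon_axial = 0.00141
Final answer: epsilon_axial = 0.00141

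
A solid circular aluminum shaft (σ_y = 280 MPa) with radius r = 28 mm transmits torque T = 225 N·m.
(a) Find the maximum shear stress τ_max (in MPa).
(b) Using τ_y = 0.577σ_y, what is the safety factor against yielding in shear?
(a) For a solid circular shaft, τ_max = T·r/J with J = π·r^4/2, i.e. τ_max = 2·T / (π·r^3). Convert r = 28 mm = 0.028 m.
  τ_max = (2 × 225) / (π × 0.028^3) = 6.525 × 10⁶ Pa = 6.525 MPa
(b) τ_y = 0.577 × 280 = 161.56 MPa
  SF = τ_y/τ_max = 161.56 / 6.525 = 24.76
Final answer: (a) τ_max = 6.525 MPa, (b) SF = 24.76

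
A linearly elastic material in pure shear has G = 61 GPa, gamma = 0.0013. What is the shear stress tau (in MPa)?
Model: a linearly elastic material in pure shear, so tau = G·gamma.
Convert to SI units:
  G = 61 GPa = 6.1 × 10¹⁰ Pa
Substitute:
  tau = (6.1 × 10¹⁰) × 0.0013
  tau = 7.93 × 10⁷ Pa
Convert: tau = 7.93 × 10⁷ Pa = 79.3 MPa
Final answer: tau = 79.3 MPa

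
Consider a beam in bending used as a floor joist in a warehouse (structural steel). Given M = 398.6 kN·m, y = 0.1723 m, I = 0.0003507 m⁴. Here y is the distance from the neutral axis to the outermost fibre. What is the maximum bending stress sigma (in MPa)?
Model: a beam in bending, so sigma = (M·y) / I.
Convert to SI units:
  M = 398.6 kN·m = 398600 N·m
Substitute:
  sigma = (398600 × 0.1723) / 0.0003507
  sigma = 1.958 × 10⁸ Pa
Convert: sigma = 1.958 × 10⁸ Pa = 195.8 MPa
Final answer: sigma = 195.8 MPa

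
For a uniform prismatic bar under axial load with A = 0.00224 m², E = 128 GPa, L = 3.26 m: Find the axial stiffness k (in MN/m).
Model: a uniform prismatic bar under axial load, so k = (A·E) / L.
Convert to SI units:
  E = 128 GPa = 1.28 × 10¹¹ Pa
Substitute:
  k = (0.00224 × (1.28 × 10¹¹)) / 3.26
  k = 8.795 × 10⁷ N/m
Convert: k = 8.795 × 10⁷ N/m = 87.95 MN/m
Final answer: k = 87.95 MN/m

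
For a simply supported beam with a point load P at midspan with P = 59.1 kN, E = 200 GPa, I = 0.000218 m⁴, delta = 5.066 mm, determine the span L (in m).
Model: a simply supported beam with a point load P at midspan, so delta = (P·L^3) / (48·E·I).
Solve for L: L = ((48·delta·E·I) / P)^(1/3).
Convert to SI units:
  P = 59.1 kN = 59100 N
  E = 200 GPa = 2 × 10¹¹ Pa
  delta = 5.066 mm = 0.005066 m
Substitute:
  L = ((48 × 0.005066 × (2 × 10¹¹) × 0.000218) / 59100)^(1/3)
  L = 5.64 m
Final answer: L = 5.64 m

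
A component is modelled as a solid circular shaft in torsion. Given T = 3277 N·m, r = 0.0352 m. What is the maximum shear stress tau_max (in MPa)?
Model: a solid circular shaft in torsion, so tau_max = (2·T) / (π·r^3).
Substitute:
  tau_max = (2 × 3277) / (π × 0.0352^3)
  tau_max = 4.783 × 10⁷ Pa
Convert: tau_max = 4.783 × 10⁷ Pa = 47.83 MPa
Final answer: tau_max = 47.83 MPa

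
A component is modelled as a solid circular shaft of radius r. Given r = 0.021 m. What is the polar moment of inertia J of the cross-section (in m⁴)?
Model: a solid circular shaft of radius r, so J = (π·r^4) / 2.
Substitute:
  J = (π × 0.021^4) / 2
  J = 3.055 × 10⁻⁷ m⁴
Final answer: J = 3.055 × 10⁻⁷ m⁴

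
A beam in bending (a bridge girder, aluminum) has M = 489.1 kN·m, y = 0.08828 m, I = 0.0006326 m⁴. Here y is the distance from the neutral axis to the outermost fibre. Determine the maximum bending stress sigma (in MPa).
Model: a beam in bending, so sigma = (M·y) / I.
Convert to SI units:
  M = 489.1 kN·m = 489100 N·m
Substitute:
  sigma = (489100 × 0.08828) / 0.0006326
  sigma = 6.825 × 10⁷ Pa
Convert: sigma = 6.825 × 10⁷ Pa = 68.25 MPa
Final answer: sigma = 68.25 MPa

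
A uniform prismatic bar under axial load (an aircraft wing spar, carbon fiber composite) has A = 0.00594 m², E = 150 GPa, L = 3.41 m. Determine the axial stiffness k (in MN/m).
Model: a uniform prismatic bar under axial load, so k = (A·E) / L.
Convert to SI units:
  E = 150 GPa = 1.5 × 10¹¹ Pa
Substitute:
  k = (0.00594 × (1.5 × 10¹¹)) / 3.41
  k = 2.613 × 10⁸ N/m
Convert: k = 2.613 × 10⁸ N/m = 261.3 MN/m
Final answer: k = 261.3 MN/m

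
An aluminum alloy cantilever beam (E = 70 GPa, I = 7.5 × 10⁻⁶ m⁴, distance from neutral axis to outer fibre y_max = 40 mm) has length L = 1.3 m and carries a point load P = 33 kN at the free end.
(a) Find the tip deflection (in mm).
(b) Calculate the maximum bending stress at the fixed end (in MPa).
(a) Tip deflection of a cantilever with an end point load: δ = P·L^3 / (3·E·I). Convert P = 33 kN = 33000 N, E = 70 GPa = 7 × 10¹⁰ Pa.
  δ = (33000 × 1.3^3) / (3 × (7 × 10¹⁰) × (7.5 × 10⁻⁶)) = 0.04603 m = 46.03 mm
(b) Maximum bending moment at the fixed end: M = P·L = 33000 × 1.3 = 42900 N·m. Convert y_max = 40 mm = 0.04 m.
  σ = M·y_max / I = (42900 × 0.04) / (7.5 × 10⁻⁶) = 2.288 × 10⁸ Pa = 228.8 MPa
Final answer: (a) δ = 46.03 mm, (b) σ = 228.8 MPa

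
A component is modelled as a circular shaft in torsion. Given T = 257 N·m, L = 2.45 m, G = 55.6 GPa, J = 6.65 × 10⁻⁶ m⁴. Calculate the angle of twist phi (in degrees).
Model: a circular shaft in torsion, so phi = (T·L) / (G·J).
Convert to SI units:
  G = 55.6 GPa = 5.56 × 10¹⁰ Pa
Substitute:
  phi = (257 × 2.45) / ((5.56 × 10¹⁰) × (6.65 × 10⁻⁶))
  phi = 0.001703 rad
Convert to degrees: phi = 0.001703 × 180/π = 0.09757°
Final answer: phi = 0.09757°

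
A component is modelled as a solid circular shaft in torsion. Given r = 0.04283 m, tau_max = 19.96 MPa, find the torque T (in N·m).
Model: a solid circular shaft in torsion, so tau_max = (2·T) / (π·r^3).
Solve for T: T = (π·tau_max·r^3) / 2.
Convert to SI units:
  tau_max = 19.96 MPa = 1.996 × 10⁷ Pa
Substitute:
  T = (π × (1.996 × 10⁷) × 0.04283^3) / 2
  T = 2463 N·m
Final answer: T = 2463 N·m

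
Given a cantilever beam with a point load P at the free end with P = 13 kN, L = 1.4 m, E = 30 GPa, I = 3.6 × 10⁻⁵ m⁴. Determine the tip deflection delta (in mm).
Model: a cantilever beam with a point load P at the free end, so delta = (P·L^3) / (3·E·I).
Convert to SI units:
  P = 13 kN = 13000 N
  E = 30 GPa = 3 × 10¹⁰ Pa
Substitute:
  delta = (13000 × 1.4^3) / (3 × (3 × 10¹⁰) × (3.6 × 10⁻⁵))
  delta = 0.01101 m
Convert: delta = 0.01101 m = 11.01 mm
Final answer: delta = 11.01 mm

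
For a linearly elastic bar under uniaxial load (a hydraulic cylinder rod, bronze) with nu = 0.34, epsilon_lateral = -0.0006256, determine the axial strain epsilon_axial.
Model: a linearly elastic bar under uniaxial load, so epsilon_lateral = -nu·epsilon_axial.
Solve for epsilon_axial: epsilon_axial = -epsilon_lateral / nu.
Substitute:
  epsilon_axial = -(-0.0006256) / 0.34
  epsilon_axial = 0.00184
Final answer: epsilon_axial = 0.00184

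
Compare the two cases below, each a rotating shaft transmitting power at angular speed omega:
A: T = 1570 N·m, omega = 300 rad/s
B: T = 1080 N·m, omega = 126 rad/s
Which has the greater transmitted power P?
Model: a rotating shaft transmitting power at angular speed omega, so P = T·omega (SI units).
  A: P = 1570 × 300 = 471000 W = 471 kW
  B: P = 1080 × 126 = 136100 W = 136.1 kW
471 kW > 136.1 kW, so A is larger.
Final answer: A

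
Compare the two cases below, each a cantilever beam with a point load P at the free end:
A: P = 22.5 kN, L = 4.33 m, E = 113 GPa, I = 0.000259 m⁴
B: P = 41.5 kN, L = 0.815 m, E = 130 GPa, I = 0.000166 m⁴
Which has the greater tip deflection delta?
Model: a cantilever beam with a point load P at the free end, so delta = (P·L^3) / (3·E·I) (SI units).
  A: delta = (22500 × 4.33^3) / (3 × (1.13 × 10¹¹) × 0.000259) = 0.0208 m = 20.8 mm
  B: delta = (41500 × 0.815^3) / (3 × (1.3 × 10¹¹) × 0.000166) = 0.000347 m = 0.347 mm
20.8 mm > 0.347 mm, so A is larger.
Final answer: A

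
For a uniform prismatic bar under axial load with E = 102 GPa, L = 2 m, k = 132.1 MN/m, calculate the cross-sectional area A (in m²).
Model: a uniform prismatic bar under axial load, so k = (A·E) / L.
Solve for A: A = (k·L) / E.
Convert to SI units:
  E = 102 GPa = 1.02 × 10¹¹ Pa
  k = 132.1 MN/m = 1.321 × 10⁸ N/m
Substitute:
  A = ((1.321 × 10⁸) × 2) / (1.02 × 10¹¹)
  A = 0.00259 m²
Final answer: A = 0.00259 m²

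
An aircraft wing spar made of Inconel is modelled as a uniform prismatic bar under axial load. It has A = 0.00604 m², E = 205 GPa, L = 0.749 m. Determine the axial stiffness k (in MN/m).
Model: a uniform prismatic bar under axial load, so k = (A·E) / L.
Convert to SI units:
  E = 205 GPa = 2.05 × 10¹¹ Pa
Substitute:
  k = (0.00604 × (2.05 × 10¹¹)) / 0.749
  k = 1.653 × 10⁹ N/m
Convert: k = 1.653 × 10⁹ N/m = 1653 MN/m
Final answer: k = 1653 MN/m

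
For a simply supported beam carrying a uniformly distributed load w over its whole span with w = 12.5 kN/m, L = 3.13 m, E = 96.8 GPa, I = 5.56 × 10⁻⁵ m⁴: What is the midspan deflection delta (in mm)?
Model: a simply supported beam carrying a uniformly distributed load w over its whole span, so delta = (5·w·L^4) / (384·E·I).
Convert to SI units:
  w = 12.5 kN/m = 12500 N/m
  E = 96.8 GPa = 9.68 × 10¹⁰ Pa
Substitute:
  delta = (5 × 12500 × 3.13^4) / (384 × (9.68 × 10¹⁰) × (5.56 × 10⁻⁵))
  delta = 0.002903 m
Convert: delta = 0.002903 m = 2.903 mm
Final answer: delta = 2.903 mm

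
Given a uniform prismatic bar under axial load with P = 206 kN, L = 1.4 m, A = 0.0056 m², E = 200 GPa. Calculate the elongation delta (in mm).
Model: a uniform prismatic bar under axial load, so delta = (P·L) / (A·E).
Convert to SI units:
  P = 206 kN = 206000 N
  E = 200 GPa = 2 × 10¹¹ Pa
Substitute:
  delta = (206000 × 1.4) / (0.0056 × (2 × 10¹¹))
  delta = 0.0002575 m
Convert: delta = 0.0002575 m = 0.2575 mm
Final answer: delta = 0.2575 mm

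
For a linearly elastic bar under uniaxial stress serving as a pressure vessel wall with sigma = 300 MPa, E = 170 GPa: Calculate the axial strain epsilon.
Model: a linearly elastic bar under uniaxial stress, so epsilon = sigma / E.
Convert to SI units:
  sigma = 300 MPa = 3 × 10⁸ Pa
  E = 170 GPa = 1.7 × 10¹¹ Pa
Substitute:
  epsilon = (3 × 10⁸) / (1.7 × 10¹¹)
  epsilon = 0.001765
Final answer: epsilon = 0.001765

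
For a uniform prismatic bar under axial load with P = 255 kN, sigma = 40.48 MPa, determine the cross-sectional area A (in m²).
Model: a uniform prismatic bar under axial load, so sigma = P / A.
Solve for A: A = P / sigma.
Convert to SI units:
  P = 255 kN = 255000 N
  sigma = 40.48 MPa = 4.048 × 10⁷ Pa
Substitute:
  A = 255000 / (4.048 × 10⁷)
  A = 0.006299 m²
Final answer: A = 0.006299 m²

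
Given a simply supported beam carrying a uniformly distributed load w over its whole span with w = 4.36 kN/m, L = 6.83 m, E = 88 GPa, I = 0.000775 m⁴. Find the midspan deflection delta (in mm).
Model: a simply supported beam carrying a uniformly distributed load w over its whole span, so delta = (5·w·L^4) / (384·E·I).
Convert to SI units:
  w = 4.36 kN/m = 4360 N/m
  E = 88 GPa = 8.8 × 10¹⁰ Pa
Substitute:
  delta = (5 × 4360 × 6.83^4) / (384 × (8.8 × 10¹⁰) × 0.000775)
  delta = 0.001811 m
Convert: delta = 0.001811 m = 1.811 mm
Final answer: delta = 1.811 mm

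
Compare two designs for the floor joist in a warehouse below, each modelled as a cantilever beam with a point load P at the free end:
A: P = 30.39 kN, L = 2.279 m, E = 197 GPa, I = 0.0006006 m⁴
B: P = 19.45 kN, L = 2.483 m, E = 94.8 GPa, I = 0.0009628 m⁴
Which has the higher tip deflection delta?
Model: a cantilever beam with a point load P at the free end, so delta = (P·L^3) / (3·E·I) (SI units).
  A: delta = (30390 × 2.279^3) / (3 × (1.97 × 10¹¹) × 0.0006006) = 0.001013 m = 1.013 mm
  B: delta = (19450 × 2.483^3) / (3 × (9.48 × 10¹⁰) × 0.0009628) = 0.001087 m = 1.087 mm
1.087 mm > 1.013 mm, so B is larger.
Final answer: B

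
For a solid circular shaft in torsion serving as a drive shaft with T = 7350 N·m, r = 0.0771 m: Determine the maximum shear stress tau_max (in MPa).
Model: a solid circular shaft in torsion, so tau_max = (2·T) / (π·r^3).
Substitute:
  tau_max = (2 × 7350) / (π × 0.0771^3)
  tau_max = 1.021 × 10⁷ Pa
Convert: tau_max = 1.021 × 10⁷ Pa = 10.21 MPa
Final answer: tau_max = 10.21 MPa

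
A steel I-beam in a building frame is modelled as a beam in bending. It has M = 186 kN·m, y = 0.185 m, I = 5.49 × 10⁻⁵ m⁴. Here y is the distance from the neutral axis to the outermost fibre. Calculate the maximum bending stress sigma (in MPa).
Model: a beam in bending, so sigma = (M·y) / I.
Convert to SI units:
  M = 186 kN·m = 186000 N·m
Substitute:
  sigma = (186000 × 0.185) / (5.49 × 10⁻⁵)
  sigma = 6.268 × 10⁸ Pa
Convert: sigma = 6.268 × 10⁸ Pa = 626.8 MPa
Final answer: sigma = 626.8 MPa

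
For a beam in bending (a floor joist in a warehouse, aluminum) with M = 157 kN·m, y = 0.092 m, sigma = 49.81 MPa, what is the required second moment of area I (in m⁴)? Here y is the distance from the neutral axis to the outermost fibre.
Model: a beam in bending, so sigma = (M·y) / I.
Solve for I: I = (M·y) / sigma.
Convert to SI units:
  M = 157 kN·m = 157000 N·m
  sigma = 49.81 MPa = 4.981 × 10⁷ Pa
Substitute:
  I = (157000 × 0.092) / (4.981 × 10⁷)
  I = 0.00029 m⁴
Final answer: I = 0.00029 m⁴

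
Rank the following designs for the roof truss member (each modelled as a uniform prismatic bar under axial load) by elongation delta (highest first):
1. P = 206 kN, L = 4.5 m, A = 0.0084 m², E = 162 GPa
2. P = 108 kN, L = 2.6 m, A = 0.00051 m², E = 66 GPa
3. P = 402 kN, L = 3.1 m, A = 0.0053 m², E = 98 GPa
Model: a uniform prismatic bar under axial load, so delta = (P·L) / (A·E) (SI units).
  Case 1: delta = (206000 × 4.5) / (0.0084 × (1.62 × 10¹¹)) = 0.0006812 m = 0.6812 mm
  Case 2: delta = (108000 × 2.6) / (0.00051 × (6.6 × 10¹⁰)) = 0.008342 m = 8.342 mm
  Case 3: delta = (402000 × 3.1) / (0.0053 × (9.8 × 10¹⁰)) = 0.002399 m = 2.399 mm
Ordering: 8.342 mm (case 2) > 2.399 mm (case 3) > 0.6812 mm (case 1)
Final answer: 2, 3, 1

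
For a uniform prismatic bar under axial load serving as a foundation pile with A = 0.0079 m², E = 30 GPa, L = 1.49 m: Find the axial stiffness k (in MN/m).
Model: a uniform prismatic bar under axial load, so k = (A·E) / L.
Convert to SI units:
  E = 30 GPa = 3 × 10¹⁰ Pa
Substitute:
  k = (0.0079 × (3 × 10¹⁰)) / 1.49
  k = 1.591 × 10⁸ N/m
Convert: k = 1.591 × 10⁸ N/m = 159.1 MN/m
Final answer: k = 159.1 MN/m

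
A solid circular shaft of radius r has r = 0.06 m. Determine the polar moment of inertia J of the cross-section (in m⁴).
Model: a solid circular shaft of radius r, so J = (π·r^4) / 2.
Substitute:
  J = (π × 0.06^4) / 2
  J = 2.036 × 10⁻⁵ m⁴
Final answer: J = 2.036 × 10⁻⁵ m⁴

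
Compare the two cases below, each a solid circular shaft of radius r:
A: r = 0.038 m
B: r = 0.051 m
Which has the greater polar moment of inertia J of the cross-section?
Model: a solid circular shaft of radius r, so J = (π·r^4) / 2 (SI units).
  A: J = (π × 0.038^4) / 2 = 3.275 × 10⁻⁶ m⁴
  B: J = (π × 0.051^4) / 2 = 1.063 × 10⁻⁵ m⁴
1.063 × 10⁻⁵ m⁴ > 3.275 × 10⁻⁶ m⁴, so B is larger.
Final answer: B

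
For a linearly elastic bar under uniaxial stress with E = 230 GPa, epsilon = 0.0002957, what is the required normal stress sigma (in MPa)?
Model: a linearly elastic bar under uniaxial stress, so epsilon = sigma / E.
Solve for sigma: sigma = epsilon·E.
Convert to SI units:
  E = 230 GPa = 2.3 × 10¹¹ Pa
Substitute:
  sigma = 0.0002957 × (2.3 × 10¹¹)
  sigma = 6.801 × 10⁷ Pa
Convert: sigma = 6.801 × 10⁷ Pa = 68.01 MPa
Final answer: sigma = 68.01 MPa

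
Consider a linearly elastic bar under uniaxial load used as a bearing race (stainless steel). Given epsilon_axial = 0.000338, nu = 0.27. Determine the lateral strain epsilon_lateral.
Model: a linearly elastic bar under uniaxial load, so epsilon_lateral = -nu·epsilon_axial.
Substitute:
  epsilon_lateral = -(0.27 × 0.000338)
  epsilon_lateral = -9.126 × 10⁻⁵
Final answer: epsilon_lateral = -9.126 × 10⁻⁵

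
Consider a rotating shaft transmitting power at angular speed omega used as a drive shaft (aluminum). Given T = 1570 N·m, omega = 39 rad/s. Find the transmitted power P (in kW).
Model: a rotating shaft transmitting power at angular speed omega, so P = T·omega.
Substitute:
  P = 1570 × 39
  P = 61230 W
Convert: P = 61230 W = 61.23 kW
Final answer: P = 61.23 kW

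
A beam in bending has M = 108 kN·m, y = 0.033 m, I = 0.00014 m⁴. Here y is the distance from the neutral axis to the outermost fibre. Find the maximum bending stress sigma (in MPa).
Model: a beam in bending, so sigma = (M·y) / I.
Convert to SI units:
  M = 108 kN·m = 108000 N·m
Substitute:
  sigma = (108000 × 0.033) / 0.00014
  sigma = 2.546 × 10⁷ Pa
Convert: sigma = 2.546 × 10⁷ Pa = 25.46 MPa
Final answer: sigma = 25.46 MPa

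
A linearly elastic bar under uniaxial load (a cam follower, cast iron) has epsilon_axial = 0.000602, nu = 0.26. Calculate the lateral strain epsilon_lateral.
Model: a linearly elastic bar under uniaxial load, so epsilon_lateral = -nu·epsilon_axial.
Substitute:
  epsilon_lateral = -(0.26 × 0.000602)
  epsilon_lateral = -0.0001565
Final answer: epsilon_lateral = -0.0001565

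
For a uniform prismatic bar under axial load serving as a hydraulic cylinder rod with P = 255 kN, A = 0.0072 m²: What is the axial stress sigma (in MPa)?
Model: a uniform prismatic bar under axial load, so sigma = P / A.
Convert to SI units:
  P = 255 kN = 255000 N
Substitute:
  sigma = 255000 / 0.0072
  sigma = 3.542 × 10⁷ Pa
Convert: sigma = 3.542 × 10⁷ Pa = 35.42 MPa
Final answer: sigma = 35.42 MPa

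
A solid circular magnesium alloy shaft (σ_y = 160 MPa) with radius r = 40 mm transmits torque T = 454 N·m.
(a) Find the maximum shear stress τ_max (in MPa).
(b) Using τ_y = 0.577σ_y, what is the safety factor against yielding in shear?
(a) For a solid circular shaft, τ_max = T·r/J with J = π·r^4/2, i.e. τ_max = 2·T / (π·r^3). Convert r = 40 mm = 0.04 m.
  τ_max = (2 × 454) / (π × 0.04^3) = 4.516 × 10⁶ Pa = 4.516 MPa
(b) τ_y = 0.577 × 160 = 92.32 MPa
  SF = τ_y/τ_max = 92.32 / 4.516 = 20.44
Final answer: (a) τ_max = 4.516 MPa, (b) SF = 20.44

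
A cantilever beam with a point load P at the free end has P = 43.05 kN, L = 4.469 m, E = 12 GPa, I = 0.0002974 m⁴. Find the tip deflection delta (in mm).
Model: a cantilever beam with a point load P at the free end, so delta = (P·L^3) / (3·E·I).
Convert to SI units:
  P = 43.05 kN = 43050 N
  E = 12 GPa = 1.2 × 10¹⁰ Pa
Substitute:
  delta = (43050 × 4.469^3) / (3 × (1.2 × 10¹⁰) × 0.0002974)
  delta = 0.3589 m
Convert: delta = 0.3589 m = 358.9 mm
Final answer: delta = 358.9 mm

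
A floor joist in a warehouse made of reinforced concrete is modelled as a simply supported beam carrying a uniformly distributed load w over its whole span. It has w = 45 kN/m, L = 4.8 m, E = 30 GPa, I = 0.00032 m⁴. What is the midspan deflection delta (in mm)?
Model: a simply supported beam carrying a uniformly distributed load w over its whole span, so delta = (5·w·L^4) / (384·E·I).
Convert to SI units:
  w = 45 kN/m = 45000 N/m
  E = 30 GPa = 3 × 10¹⁰ Pa
Substitute:
  delta = (5 × 45000 × 4.8^4) / (384 × (3 × 10¹⁰) × 0.00032)
  delta = 0.0324 m
Convert: delta = 0.0324 m = 32.4 mm
Final answer: delta = 32.4 mm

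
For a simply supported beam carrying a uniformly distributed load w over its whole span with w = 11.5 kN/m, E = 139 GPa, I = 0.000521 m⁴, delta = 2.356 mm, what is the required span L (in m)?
Model: a simply supported beam carrying a uniformly distributed load w over its whole span, so delta = (5·w·L^4) / (384·E·I).
Solve for L: L = ((384·delta·E·I) / (5·w))^(1/4).
Convert to SI units:
  w = 11.5 kN/m = 11500 N/m
  E = 139 GPa = 1.39 × 10¹¹ Pa
  delta = 2.356 mm = 0.002356 m
Substitute:
  L = ((384 × 0.002356 × (1.39 × 10¹¹) × 0.000521) / (5 × 11500))^(1/4)
  L = 5.81 m
Final answer: L = 5.81 m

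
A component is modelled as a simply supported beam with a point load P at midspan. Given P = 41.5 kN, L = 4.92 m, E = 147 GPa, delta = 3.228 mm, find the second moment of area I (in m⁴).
Model: a simply supported beam with a point load P at midspan, so delta = (P·L^3) / (48·E·I).
Solve for I: I = (P·L^3) / (48·delta·E).
Convert to SI units:
  P = 41.5 kN = 41500 N
  E = 147 GPa = 1.47 × 10¹¹ Pa
  delta = 3.228 mm = 0.003228 m
Substitute:
  I = (41500 × 4.92^3) / (48 × 0.003228 × (1.47 × 10¹¹))
  I = 0.000217 m⁴
Final answer: I = 0.000217 m⁴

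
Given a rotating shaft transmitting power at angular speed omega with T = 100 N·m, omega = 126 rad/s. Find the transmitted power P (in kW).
Model: a rotating shaft transmitting power at angular speed omega, so P = T·omega.
Substitute:
  P = 100 × 126
  P = 12600 W
Convert: P = 12600 W = 12.6 kW
Final answer: P = 12.6 kW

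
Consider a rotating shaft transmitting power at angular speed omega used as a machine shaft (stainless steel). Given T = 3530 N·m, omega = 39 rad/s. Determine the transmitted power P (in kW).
Model: a rotating shaft transmitting power at angular speed omega, so P = T·omega.
Substitute:
  P = 3530 × 39
  P = 137700 W
Convert: P = 137700 W = 137.7 kW
Final answer: P = 137.7 kW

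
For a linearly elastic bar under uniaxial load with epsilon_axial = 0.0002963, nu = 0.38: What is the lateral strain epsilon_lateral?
Model: a linearly elastic bar under uniaxial load, so epsilon_lateral = -nu·epsilon_axial.
Substitute:
  epsilon_lateral = -(0.38 × 0.0002963)
  epsilon_lateral = -0.0001126
Final answer: epsilon_lateral = -0.0001126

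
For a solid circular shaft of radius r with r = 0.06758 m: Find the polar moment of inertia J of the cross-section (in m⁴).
Model: a solid circular shaft of radius r, so J = (π·r^4) / 2.
Substitute:
  J = (π × 0.06758^4) / 2
  J = 3.276 × 10⁻⁵ m⁴
Final answer: J = 3.276 × 10⁻⁵ m⁴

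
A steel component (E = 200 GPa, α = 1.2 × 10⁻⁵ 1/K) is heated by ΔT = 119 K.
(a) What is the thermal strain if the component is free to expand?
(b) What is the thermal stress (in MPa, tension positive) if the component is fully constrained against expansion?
(a) Free thermal strain ε_th = α·ΔT = (1.2 × 10⁻⁵) × 119 = 0.001428
(b) Fully constrained, the expansion is suppressed, so σ = -E·α·ΔT. Convert E = 200 GPa = 2 × 10¹¹ Pa.
  σ = -(2 × 10¹¹) × (1.2 × 10⁻⁵) × 119 = -2.856 × 10⁸ Pa = -285.6 MPa (compressive)
Final answer: (a) ε_th = 0.001428, (b) σ = -285.6 MPa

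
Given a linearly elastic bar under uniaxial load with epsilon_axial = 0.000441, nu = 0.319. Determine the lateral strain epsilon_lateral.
Model: a linearly elastic bar under uniaxial load, so epsilon_lateral = -nu·epsilon_axial.
Substitute:
  epsilon_lateral = -(0.319 × 0.000441)
  epsilon_lateral = -0.0001407
Final answer: epsilon_lateral = -0.0001407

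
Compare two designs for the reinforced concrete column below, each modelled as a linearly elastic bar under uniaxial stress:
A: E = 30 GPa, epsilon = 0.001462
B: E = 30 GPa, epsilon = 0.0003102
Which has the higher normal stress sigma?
Model: a linearly elastic bar under uniaxial stress, so sigma = E·epsilon (SI units).
  A: sigma = (3 × 10¹⁰) × 0.001462 = 4.386 × 10⁷ Pa = 43.86 MPa
  B: sigma = (3 × 10¹⁰) × 0.0003102 = 9.306 × 10⁶ Pa = 9.306 MPa
43.86 MPa > 9.306 MPa, so A is larger.
Final answer: A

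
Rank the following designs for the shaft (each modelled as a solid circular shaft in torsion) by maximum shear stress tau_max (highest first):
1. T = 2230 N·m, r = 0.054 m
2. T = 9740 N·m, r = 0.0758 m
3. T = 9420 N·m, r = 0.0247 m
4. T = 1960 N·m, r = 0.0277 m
Model: a solid circular shaft in torsion, so tau_max = (2·T) / (π·r^3) (SI units).
  Case 1: tau_max = (2 × 2230) / (π × 0.054^3) = 9.016 × 10⁶ Pa = 9.016 MPa
  Case 2: tau_max = (2 × 9740) / (π × 0.0758^3) = 1.424 × 10⁷ Pa = 14.24 MPa
  Case 3: tau_max = (2 × 9420) / (π × 0.0247^3) = 3.98 × 10⁸ Pa = 398 MPa
  Case 4: tau_max = (2 × 1960) / (π × 0.0277^3) = 5.871 × 10⁷ Pa = 58.71 MPa
Ordering: 398 MPa (case 3) > 58.71 MPa (case 4) > 14.24 MPa (case 2) > 9.016 MPa (case 1)
Final answer: 3, 4, 2, 1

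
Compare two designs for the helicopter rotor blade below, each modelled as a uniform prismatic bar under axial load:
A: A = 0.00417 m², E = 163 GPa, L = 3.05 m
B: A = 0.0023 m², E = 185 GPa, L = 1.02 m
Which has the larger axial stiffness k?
Model: a uniform prismatic bar under axial load, so k = (A·E) / L (SI units).
  A: k = (0.00417 × (1.63 × 10¹¹)) / 3.05 = 2.229 × 10⁸ N/m = 222.9 MN/m
  B: k = (0.0023 × (1.85 × 10¹¹)) / 1.02 = 4.172 × 10⁸ N/m = 417.2 MN/m
417.2 MN/m > 222.9 MN/m, so B is larger.
Final answer: B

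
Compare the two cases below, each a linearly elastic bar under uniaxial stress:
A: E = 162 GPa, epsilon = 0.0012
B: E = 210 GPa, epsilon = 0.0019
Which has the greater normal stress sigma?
Model: a linearly elastic bar under uniaxial stress, so sigma = E·epsilon (SI units).
  A: sigma = (1.62 × 10¹¹) × 0.0012 = 1.944 × 10⁸ Pa = 194.4 MPa
  B: sigma = (2.1 × 10¹¹) × 0.0019 = 3.99 × 10⁸ Pa = 399 MPa
399 MPa > 194.4 MPa, so B is larger.
Final answer: B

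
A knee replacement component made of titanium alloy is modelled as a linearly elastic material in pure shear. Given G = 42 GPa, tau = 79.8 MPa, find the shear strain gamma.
Model: a linearly elastic material in pure shear, so tau = G·gamma.
Solve for gamma: gamma = tau / G.
Convert to SI units:
  G = 42 GPa = 4.2 × 10¹⁰ Pa
  tau = 79.8 MPa = 7.98 × 10⁷ Pa
Substitute:
  gamma = (7.98 × 10⁷) / (4.2 × 10¹⁰)
  gamma = 0.0019
Final answer: gamma = 0.0019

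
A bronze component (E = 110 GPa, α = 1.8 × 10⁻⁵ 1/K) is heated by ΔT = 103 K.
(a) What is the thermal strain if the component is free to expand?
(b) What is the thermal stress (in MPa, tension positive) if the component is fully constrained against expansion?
(a) Free thermal strain ε_th = α·ΔT = (1.8 × 10⁻⁵) × 103 = 0.001854
(b) Fully constrained, the expansion is suppressed, so σ = -E·α·ΔT. Convert E = 110 GPa = 1.1 × 10¹¹ Pa.
  σ = -(1.1 × 10¹¹) × (1.8 × 10⁻⁵) × 103 = -2.039 × 10⁸ Pa = -203.9 MPa (compressive)
Final answer: (a) ε_th = 0.001854, (b) σ = -203.9 MPa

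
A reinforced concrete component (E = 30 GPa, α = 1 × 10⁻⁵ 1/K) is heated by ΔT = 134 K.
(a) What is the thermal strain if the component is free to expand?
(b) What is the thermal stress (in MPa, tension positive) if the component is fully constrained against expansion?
(a) Free thermal strain ε_th = α·ΔT = (1 × 10⁻⁵) × 134 = 0.00134
(b) Fully constrained, the expansion is suppressed, so σ = -E·α·ΔT. Convert E = 30 GPa = 3 × 10¹⁰ Pa.
  σ = -(3 × 10¹⁰) × (1 × 10⁻⁵) × 134 = -4.02 × 10⁷ Pa = -40.2 MPa (compressive)
Final answer: (a) ε_th = 0.00134, (b) σ = -40.2 MPa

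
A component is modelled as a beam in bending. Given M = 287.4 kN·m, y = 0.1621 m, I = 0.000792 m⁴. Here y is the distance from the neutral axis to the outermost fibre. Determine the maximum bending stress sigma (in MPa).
Model: a beam in bending, so sigma = (M·y) / I.
Convert to SI units:
  M = 287.4 kN·m = 287400 N·m
Substitute:
  sigma = (287400 × 0.1621) / 0.000792
  sigma = 5.882 × 10⁷ Pa
Convert: sigma = 5.882 × 10⁷ Pa = 58.82 MPa
Final answer: sigma = 58.82 MPa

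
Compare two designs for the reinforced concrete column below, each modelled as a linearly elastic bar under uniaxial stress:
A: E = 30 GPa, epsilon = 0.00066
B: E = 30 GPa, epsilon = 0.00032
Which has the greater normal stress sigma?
Model: a linearly elastic bar under uniaxial stress, so sigma = E·epsilon (SI units).
  A: sigma = (3 × 10¹⁰) × 0.00066 = 1.98 × 10⁷ Pa = 19.8 MPa
  B: sigma = (3 × 10¹⁰) × 0.00032 = 9.6 × 10⁶ Pa = 9.6 MPa
19.8 MPa > 9.6 MPa, so A is larger.
Final answer: A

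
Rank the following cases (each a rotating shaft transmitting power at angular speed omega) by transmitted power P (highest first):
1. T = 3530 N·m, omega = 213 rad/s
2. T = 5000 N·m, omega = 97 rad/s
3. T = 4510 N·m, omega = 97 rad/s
Model: a rotating shaft transmitting power at angular speed omega, so P = T·omega (SI units).
  Case 1: P = 3530 × 213 = 751900 W = 751.9 kW
  Case 2: P = 5000 × 97 = 485000 W = 485 kW
  Case 3: P = 4510 × 97 = 437500 W = 437.5 kW
Ordering: 751.9 kW (case 1) > 485 kW (case 2) > 437.5 kW (case 3)
Final answer: 1, 2, 3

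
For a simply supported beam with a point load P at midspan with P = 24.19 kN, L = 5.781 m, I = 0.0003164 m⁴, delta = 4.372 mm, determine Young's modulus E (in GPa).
Model: a simply supported beam with a point load P at midspan, so delta = (P·L^3) / (48·E·I).
Solve for E: E = (P·L^3) / (48·delta·I).
Convert to SI units:
  P = 24.19 kN = 24190 N
  delta = 4.372 mm = 0.004372 m
Substitute:
  E = (24190 × 5.781^3) / (48 × 0.004372 × 0.0003164)
  E = 7.039 × 10¹⁰ Pa
Convert: E = 7.039 × 10¹⁰ Pa = 70.39 GPa
Final answer: E = 70.39 GPa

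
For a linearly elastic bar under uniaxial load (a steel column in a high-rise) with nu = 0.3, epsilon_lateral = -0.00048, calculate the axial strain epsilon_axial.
Model: a linearly elastic bar under uniaxial load, so epsilon_lateral = -nu·epsilon_axial.
Solve for epsilon_axial: epsilon_axial = -epsilon_lateral / nu.
Substitute:
  epsilon_axial = -(-0.00048) / 0.3
  epsilon_axial = 0.0016
Final answer: epsilon_axial = 0.0016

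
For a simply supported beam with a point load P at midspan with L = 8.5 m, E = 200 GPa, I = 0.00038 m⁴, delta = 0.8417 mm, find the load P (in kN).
Model: a simply supported beam with a point load P at midspan, so delta = (P·L^3) / (48·E·I).
Solve for P: P = (48·delta·E·I) / L^3.
Convert to SI units:
  E = 200 GPa = 2 × 10¹¹ Pa
  delta = 0.8417 mm = 0.0008417 m
Substitute:
  P = (48 × 0.0008417 × (2 × 10¹¹) × 0.00038) / 8.5^3
  P = 5000 N
Convert: P = 5000 N = 5 kN
Final answer: P = 5 kN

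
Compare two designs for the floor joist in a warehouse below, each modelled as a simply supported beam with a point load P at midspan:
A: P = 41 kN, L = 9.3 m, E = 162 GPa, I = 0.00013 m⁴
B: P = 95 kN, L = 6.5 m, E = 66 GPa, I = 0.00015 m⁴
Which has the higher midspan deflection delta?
Model: a simply supported beam with a point load P at midspan, so delta = (P·L^3) / (48·E·I) (SI units).
  A: delta = (41000 × 9.3^3) / (48 × (1.62 × 10¹¹) × 0.00013) = 0.03262 m = 32.62 mm
  B: delta = (95000 × 6.5^3) / (48 × (6.6 × 10¹⁰) × 0.00015) = 0.0549 m = 54.9 mm
54.9 mm > 32.62 mm, so B is larger.
Final answer: B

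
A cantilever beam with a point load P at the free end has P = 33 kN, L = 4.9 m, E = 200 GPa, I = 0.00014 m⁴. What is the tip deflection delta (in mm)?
Model: a cantilever beam with a point load P at the free end, so delta = (P·L^3) / (3·E·I).
Convert to SI units:
  P = 33 kN = 33000 N
  E = 200 GPa = 2 × 10¹¹ Pa
Substitute:
  delta = (33000 × 4.9^3) / (3 × (2 × 10¹¹) × 0.00014)
  delta = 0.04622 m
Convert: delta = 0.04622 m = 46.22 mm
Final answer: delta = 46.22 mm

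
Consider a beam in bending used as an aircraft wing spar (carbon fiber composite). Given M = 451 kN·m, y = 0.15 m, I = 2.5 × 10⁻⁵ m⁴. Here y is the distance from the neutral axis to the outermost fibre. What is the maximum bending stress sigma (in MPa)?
Model: a beam in bending, so sigma = (M·y) / I.
Convert to SI units:
  M = 451 kN·m = 451000 N·m
Substitute:
  sigma = (451000 × 0.15) / (2.5 × 10⁻⁵)
  sigma = 2.706 × 10⁹ Pa
Convert: sigma = 2.706 × 10⁹ Pa = 2706 MPa
Final answer: sigma = 2706 MPa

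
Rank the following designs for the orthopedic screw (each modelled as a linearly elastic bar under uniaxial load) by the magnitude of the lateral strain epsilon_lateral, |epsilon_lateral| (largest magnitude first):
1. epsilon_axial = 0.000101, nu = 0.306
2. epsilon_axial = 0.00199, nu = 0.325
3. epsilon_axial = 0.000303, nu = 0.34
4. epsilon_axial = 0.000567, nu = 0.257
Model: a linearly elastic bar under uniaxial load, so epsilon_lateral = -nu·epsilon_axial (SI units).
  Case 1: epsilon_lateral = -(0.306 × 0.000101) = -3.091 × 10⁻⁵
  Case 2: epsilon_lateral = -(0.325 × 0.00199) = -0.0006468
  Case 3: epsilon_lateral = -(0.34 × 0.000303) = -0.000103
  Case 4: epsilon_lateral = -(0.257 × 0.000567) = -0.0001457
Ordering by |epsilon_lateral|: 0.0006468 (case 2) > 0.0001457 (case 4) > 0.000103 (case 3) > 3.091 × 10⁻⁵ (case 1)
Final answer: 2, 4, 3, 1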